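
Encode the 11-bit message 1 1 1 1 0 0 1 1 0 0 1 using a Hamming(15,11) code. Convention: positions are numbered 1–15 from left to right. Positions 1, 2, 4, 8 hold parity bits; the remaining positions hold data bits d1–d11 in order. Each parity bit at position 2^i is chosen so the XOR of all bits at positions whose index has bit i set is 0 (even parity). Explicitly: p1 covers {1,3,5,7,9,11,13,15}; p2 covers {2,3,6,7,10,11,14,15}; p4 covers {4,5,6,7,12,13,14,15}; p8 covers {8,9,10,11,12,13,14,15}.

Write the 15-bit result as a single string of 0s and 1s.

111111110011001

Place data at non-parity positions: p1 p2 1 p4 1 1 1 p8 0 0 1 1 0 0 1
p1 (pos 1,3,5,7,9,11,13,15): XOR of data positions = 1⊕1⊕1⊕0⊕1⊕0⊕1 = 1
p2 (pos 2,3,6,7,10,11,14,15): XOR of data positions = 1⊕1⊕1⊕0⊕1⊕0⊕1 = 1
p4 (pos 4,5,6,7,12,13,14,15): XOR of data positions = 1⊕1⊕1⊕1⊕0⊕0⊕1 = 1
p8 (pos 8,9,10,11,12,13,14,15): XOR of data positions = 0⊕0⊕1⊕1⊕0⊕0⊕1 = 1
Codeword: 111111110011001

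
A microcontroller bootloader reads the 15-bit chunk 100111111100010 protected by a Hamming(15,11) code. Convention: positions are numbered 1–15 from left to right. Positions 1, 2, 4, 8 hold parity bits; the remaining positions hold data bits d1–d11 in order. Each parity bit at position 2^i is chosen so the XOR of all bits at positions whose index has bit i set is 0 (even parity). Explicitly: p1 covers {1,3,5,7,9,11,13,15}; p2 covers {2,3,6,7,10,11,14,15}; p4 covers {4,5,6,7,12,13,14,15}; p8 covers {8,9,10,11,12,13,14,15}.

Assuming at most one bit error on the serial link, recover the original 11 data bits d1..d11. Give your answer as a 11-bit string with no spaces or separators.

01111100010

s1 (pos 1,3,5,7,9,11,13,15): 1⊕0⊕1⊕1⊕1⊕0⊕0⊕0 = 0
s2 (pos 2,3,6,7,10,11,14,15): 0⊕0⊕1⊕1⊕1⊕0⊕1⊕0 = 0
s4 (pos 4,5,6,7,12,13,14,15): 1⊕1⊕1⊕1⊕0⊕0⊕1⊕0 = 1
s8 (pos 8,9,10,11,12,13,14,15): 1⊕1⊕1⊕0⊕0⊕0⊕1⊕0 = 0
Syndrome s8…s1 = 0100 → error at position 4.
Flip position 4: 100111111100010 → 100011111100010
Read data bits from positions 3,5,6,7,9,10,11,12,13,14,15: 01111100010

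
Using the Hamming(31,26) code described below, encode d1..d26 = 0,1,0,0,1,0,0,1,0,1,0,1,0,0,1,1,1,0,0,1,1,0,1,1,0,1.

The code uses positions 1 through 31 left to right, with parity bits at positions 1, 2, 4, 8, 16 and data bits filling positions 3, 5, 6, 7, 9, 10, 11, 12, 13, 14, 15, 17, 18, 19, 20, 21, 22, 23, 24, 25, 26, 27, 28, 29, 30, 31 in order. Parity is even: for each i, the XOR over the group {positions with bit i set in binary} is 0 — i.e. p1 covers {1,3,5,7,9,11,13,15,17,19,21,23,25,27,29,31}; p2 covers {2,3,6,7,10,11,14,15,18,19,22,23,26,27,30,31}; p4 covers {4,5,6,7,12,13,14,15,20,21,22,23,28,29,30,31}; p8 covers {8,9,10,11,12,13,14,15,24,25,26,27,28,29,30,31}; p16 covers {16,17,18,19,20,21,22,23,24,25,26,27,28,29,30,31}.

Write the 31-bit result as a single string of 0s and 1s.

1001100010010101100111001101101

Place data at non-parity positions: p1 p2 0 p4 1 0 0 p8 1 0 0 1 0 1 0 p16 1 0 0 1 1 1 0 0 1 1 0 1 1 0 1
p1 (pos 1,3,5,7,9,11,13,15,17,19,21,23,25,27,29,31): XOR of data positions = 0⊕1⊕0⊕1⊕0⊕0⊕0⊕1⊕0⊕1⊕0⊕1⊕0⊕1⊕1 = 1
p2 (pos 2,3,6,7,10,11,14,15,18,19,22,23,26,27,30,31): XOR of data positions = 0⊕0⊕0⊕0⊕0⊕1⊕0⊕0⊕0⊕1⊕0⊕1⊕0⊕0⊕1 = 0
p4 (pos 4,5,6,7,12,13,14,15,20,21,22,23,28,29,30,31): XOR of data positions = 1⊕0⊕0⊕1⊕0⊕1⊕0⊕1⊕1⊕1⊕0⊕1⊕1⊕0⊕1 = 1
p8 (pos 8,9,10,11,12,13,14,15,24,25,26,27,28,29,30,31): XOR of data positions = 1⊕0⊕0⊕1⊕0⊕1⊕0⊕0⊕1⊕1⊕0⊕1⊕1⊕0⊕1 = 0
p16 (pos 16,17,18,19,20,21,22,23,24,25,26,27,28,29,30,31): XOR of data positions = 1⊕0⊕0⊕1⊕1⊕1⊕0⊕0⊕1⊕1⊕0⊕1⊕1⊕0⊕1 = 1
Codeword: 1001100010010101100111001101101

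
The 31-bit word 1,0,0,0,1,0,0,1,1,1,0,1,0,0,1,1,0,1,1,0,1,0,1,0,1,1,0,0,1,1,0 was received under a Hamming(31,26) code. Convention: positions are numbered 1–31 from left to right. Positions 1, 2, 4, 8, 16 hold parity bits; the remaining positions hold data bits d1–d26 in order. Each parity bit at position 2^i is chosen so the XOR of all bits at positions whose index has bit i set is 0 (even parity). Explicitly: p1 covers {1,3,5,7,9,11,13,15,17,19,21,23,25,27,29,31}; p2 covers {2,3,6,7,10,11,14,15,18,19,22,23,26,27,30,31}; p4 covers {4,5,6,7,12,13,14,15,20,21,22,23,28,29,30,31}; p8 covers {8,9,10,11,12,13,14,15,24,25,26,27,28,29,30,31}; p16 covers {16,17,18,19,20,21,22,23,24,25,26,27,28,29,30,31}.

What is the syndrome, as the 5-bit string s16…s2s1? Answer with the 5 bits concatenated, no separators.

11111

s1 (pos 1,3,5,7,9,11,13,15,17,19,21,23,25,27,29,31): 1⊕0⊕1⊕0⊕1⊕0⊕0⊕1⊕0⊕1⊕1⊕1⊕1⊕0⊕1⊕0 = 1
s2 (pos 2,3,6,7,10,11,14,15,18,19,22,23,26,27,30,31): 0⊕0⊕0⊕0⊕1⊕0⊕0⊕1⊕1⊕1⊕0⊕1⊕1⊕0⊕1⊕0 = 1
s4 (pos 4,5,6,7,12,13,14,15,20,21,22,23,28,29,30,31): 0⊕1⊕0⊕0⊕1⊕0⊕0⊕1⊕0⊕1⊕0⊕1⊕0⊕1⊕1⊕0 = 1
s8 (pos 8,9,10,11,12,13,14,15,24,25,26,27,28,29,30,31): 1⊕1⊕1⊕0⊕1⊕0⊕0⊕1⊕0⊕1⊕1⊕0⊕0⊕1⊕1⊕0 = 1
s16 (pos 16,17,18,19,20,21,22,23,24,25,26,27,28,29,30,31): 1⊕0⊕1⊕1⊕0⊕1⊕0⊕1⊕0⊕1⊕1⊕0⊕0⊕1⊕1⊕0 = 1
Syndrome s16…s1 = 11111 → error at position 31.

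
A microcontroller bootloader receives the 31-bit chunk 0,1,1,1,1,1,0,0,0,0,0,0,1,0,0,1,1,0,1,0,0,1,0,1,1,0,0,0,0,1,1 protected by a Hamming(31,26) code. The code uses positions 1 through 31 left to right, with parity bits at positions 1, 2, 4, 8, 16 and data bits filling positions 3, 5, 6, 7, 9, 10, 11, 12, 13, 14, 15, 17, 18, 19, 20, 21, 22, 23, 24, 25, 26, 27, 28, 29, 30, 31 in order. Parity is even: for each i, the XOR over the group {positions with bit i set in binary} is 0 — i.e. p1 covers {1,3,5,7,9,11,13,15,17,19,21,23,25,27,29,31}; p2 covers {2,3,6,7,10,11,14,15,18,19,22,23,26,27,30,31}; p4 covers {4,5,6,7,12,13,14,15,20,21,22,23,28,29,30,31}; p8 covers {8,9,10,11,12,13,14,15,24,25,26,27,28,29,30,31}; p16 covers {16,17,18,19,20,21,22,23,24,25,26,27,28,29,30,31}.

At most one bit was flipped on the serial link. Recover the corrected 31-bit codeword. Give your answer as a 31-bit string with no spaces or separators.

0111110000001011101001011000011

s1 (pos 1,3,5,7,9,11,13,15,17,19,21,23,25,27,29,31): 0⊕1⊕1⊕0⊕0⊕0⊕1⊕0⊕1⊕1⊕0⊕0⊕1⊕0⊕0⊕1 = 1
s2 (pos 2,3,6,7,10,11,14,15,18,19,22,23,26,27,30,31): 1⊕1⊕1⊕0⊕0⊕0⊕0⊕0⊕0⊕1⊕1⊕0⊕0⊕0⊕1⊕1 = 1
s4 (pos 4,5,6,7,12,13,14,15,20,21,22,23,28,29,30,31): 1⊕1⊕1⊕0⊕0⊕1⊕0⊕0⊕0⊕0⊕1⊕0⊕0⊕0⊕1⊕1 = 1
s8 (pos 8,9,10,11,12,13,14,15,24,25,26,27,28,29,30,31): 0⊕0⊕0⊕0⊕0⊕1⊕0⊕0⊕1⊕1⊕0⊕0⊕0⊕0⊕1⊕1 = 1
s16 (pos 16,17,18,19,20,21,22,23,24,25,26,27,28,29,30,31): 1⊕1⊕0⊕1⊕0⊕0⊕1⊕0⊕1⊕1⊕0⊕0⊕0⊕0⊕1⊕1 = 0
Syndrome s16…s1 = 01111 → error at position 15.
Flip position 15: 0111110000001001101001011000011 → 0111110000001011101001011000011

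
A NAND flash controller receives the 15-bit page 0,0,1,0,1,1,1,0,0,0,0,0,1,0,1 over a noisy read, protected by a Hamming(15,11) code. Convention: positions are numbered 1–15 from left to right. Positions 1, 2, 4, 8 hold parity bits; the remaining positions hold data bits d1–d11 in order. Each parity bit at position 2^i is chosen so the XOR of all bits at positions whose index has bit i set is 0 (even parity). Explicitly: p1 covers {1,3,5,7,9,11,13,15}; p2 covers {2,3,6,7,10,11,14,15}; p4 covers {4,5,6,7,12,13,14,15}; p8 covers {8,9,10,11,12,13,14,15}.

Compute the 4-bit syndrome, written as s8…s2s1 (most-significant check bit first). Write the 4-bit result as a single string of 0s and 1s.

0101

s1 (pos 1,3,5,7,9,11,13,15): 0⊕1⊕1⊕1⊕0⊕0⊕1⊕1 = 1
s2 (pos 2,3,6,7,10,11,14,15): 0⊕1⊕1⊕1⊕0⊕0⊕0⊕1 = 0
s4 (pos 4,5,6,7,12,13,14,15): 0⊕1⊕1⊕1⊕0⊕1⊕0⊕1 = 1
s8 (pos 8,9,10,11,12,13,14,15): 0⊕0⊕0⊕0⊕0⊕1⊕0⊕1 = 0
Syndrome s8…s1 = 0101 → error at position 5.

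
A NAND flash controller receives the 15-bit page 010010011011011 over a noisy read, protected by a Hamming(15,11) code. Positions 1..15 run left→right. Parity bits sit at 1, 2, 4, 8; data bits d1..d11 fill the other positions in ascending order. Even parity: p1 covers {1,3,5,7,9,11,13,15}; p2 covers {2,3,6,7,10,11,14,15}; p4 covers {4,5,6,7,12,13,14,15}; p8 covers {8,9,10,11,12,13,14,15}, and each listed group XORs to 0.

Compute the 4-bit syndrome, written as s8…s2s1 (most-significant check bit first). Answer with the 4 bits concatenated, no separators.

s1 (pos 1,3,5,7,9,11,13,15): 0⊕0⊕1⊕0⊕1⊕1⊕0⊕1 = 0
s2 (pos 2,3,6,7,10,11,14,15): 1⊕0⊕0⊕0⊕0⊕1⊕1⊕1 = 0
s4 (pos 4,5,6,7,12,13,14,15): 0⊕1⊕0⊕0⊕1⊕0⊕1⊕1 = 0
s8 (pos 8,9,10,11,12,13,14,15): 1⊕1⊕0⊕1⊕1⊕0⊕1⊕1 = 0
Syndrome s8…s1 = 0000 → no error.

0000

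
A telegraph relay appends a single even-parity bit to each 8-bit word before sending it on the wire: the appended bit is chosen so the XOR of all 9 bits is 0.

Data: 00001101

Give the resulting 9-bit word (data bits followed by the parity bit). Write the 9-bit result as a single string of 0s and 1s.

XOR of the 8 data bits: 0⊕0⊕0⊕0⊕1⊕1⊕0⊕1 = 1
Parity bit = 1 (so all 9 bits XOR to 0).

000011011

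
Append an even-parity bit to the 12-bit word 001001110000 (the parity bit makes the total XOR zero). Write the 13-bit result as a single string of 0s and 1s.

XOR of the 12 data bits: 0⊕0⊕1⊕0⊕0⊕1⊕1⊕1⊕0⊕0⊕0⊕0 = 0
Parity bit = 0 (so all 13 bits XOR to 0).

0010011100000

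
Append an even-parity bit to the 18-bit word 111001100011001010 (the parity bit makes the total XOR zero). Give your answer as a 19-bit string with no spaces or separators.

XOR of the 18 data bits: 1⊕1⊕1⊕0⊕0⊕1⊕1⊕0⊕0⊕0⊕1⊕1⊕0⊕0⊕1⊕0⊕1⊕0 = 1
Parity bit = 1 (so all 19 bits XOR to 0).

1110011000110010101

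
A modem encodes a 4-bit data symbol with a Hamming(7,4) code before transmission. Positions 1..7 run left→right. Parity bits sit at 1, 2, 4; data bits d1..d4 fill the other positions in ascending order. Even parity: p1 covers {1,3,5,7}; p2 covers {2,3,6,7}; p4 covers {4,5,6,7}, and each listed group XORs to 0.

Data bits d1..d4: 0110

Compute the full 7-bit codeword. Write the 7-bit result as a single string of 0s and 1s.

1100110

Place data at non-parity positions: p1 p2 0 p4 1 1 0
p1 (pos 1,3,5,7): XOR of data positions = 0⊕1⊕0 = 1
p2 (pos 2,3,6,7): XOR of data positions = 0⊕1⊕0 = 1
p4 (pos 4,5,6,7): XOR of data positions = 1⊕1⊕0 = 0
Codeword: 1100110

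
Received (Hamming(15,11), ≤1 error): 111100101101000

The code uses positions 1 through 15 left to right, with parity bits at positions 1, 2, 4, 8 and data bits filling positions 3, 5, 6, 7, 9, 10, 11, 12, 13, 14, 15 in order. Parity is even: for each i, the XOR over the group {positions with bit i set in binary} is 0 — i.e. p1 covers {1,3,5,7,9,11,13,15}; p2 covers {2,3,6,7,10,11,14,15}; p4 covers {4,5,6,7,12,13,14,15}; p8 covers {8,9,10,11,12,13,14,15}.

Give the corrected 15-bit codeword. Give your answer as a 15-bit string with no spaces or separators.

s1 (pos 1,3,5,7,9,11,13,15): 1⊕1⊕0⊕1⊕1⊕0⊕0⊕0 = 0
s2 (pos 2,3,6,7,10,11,14,15): 1⊕1⊕0⊕1⊕1⊕0⊕0⊕0 = 0
s4 (pos 4,5,6,7,12,13,14,15): 1⊕0⊕0⊕1⊕1⊕0⊕0⊕0 = 1
s8 (pos 8,9,10,11,12,13,14,15): 0⊕1⊕1⊕0⊕1⊕0⊕0⊕0 = 1
Syndrome s8…s1 = 1100 → error at position 12.
Flip position 12: 111100101101000 → 111100101100000

111100101100000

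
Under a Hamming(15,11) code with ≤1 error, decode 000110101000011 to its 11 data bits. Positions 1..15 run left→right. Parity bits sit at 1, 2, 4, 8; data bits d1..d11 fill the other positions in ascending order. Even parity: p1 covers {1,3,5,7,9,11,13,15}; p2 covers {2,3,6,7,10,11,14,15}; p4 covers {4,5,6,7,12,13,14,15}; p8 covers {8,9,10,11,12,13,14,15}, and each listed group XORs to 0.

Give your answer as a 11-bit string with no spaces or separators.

s1 (pos 1,3,5,7,9,11,13,15): 0⊕0⊕1⊕1⊕1⊕0⊕0⊕1 = 0
s2 (pos 2,3,6,7,10,11,14,15): 0⊕0⊕0⊕1⊕0⊕0⊕1⊕1 = 1
s4 (pos 4,5,6,7,12,13,14,15): 1⊕1⊕0⊕1⊕0⊕0⊕1⊕1 = 1
s8 (pos 8,9,10,11,12,13,14,15): 0⊕1⊕0⊕0⊕0⊕0⊕1⊕1 = 1
Syndrome s8…s1 = 1110 → error at position 14.
Flip position 14: 000110101000011 → 000110101000001
Read data bits from positions 3,5,6,7,9,10,11,12,13,14,15: 01011000001

01011000001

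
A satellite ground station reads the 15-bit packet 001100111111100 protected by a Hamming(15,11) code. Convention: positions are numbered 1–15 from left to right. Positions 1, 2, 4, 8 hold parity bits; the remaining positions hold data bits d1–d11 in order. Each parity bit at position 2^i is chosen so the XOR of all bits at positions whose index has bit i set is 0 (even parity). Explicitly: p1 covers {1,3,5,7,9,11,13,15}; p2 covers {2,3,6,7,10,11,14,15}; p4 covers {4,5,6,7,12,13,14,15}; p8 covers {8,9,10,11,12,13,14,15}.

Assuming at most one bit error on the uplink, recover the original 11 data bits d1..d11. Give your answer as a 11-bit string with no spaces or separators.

10011111100

s1 (pos 1,3,5,7,9,11,13,15): 0⊕1⊕0⊕1⊕1⊕1⊕1⊕0 = 1
s2 (pos 2,3,6,7,10,11,14,15): 0⊕1⊕0⊕1⊕1⊕1⊕0⊕0 = 0
s4 (pos 4,5,6,7,12,13,14,15): 1⊕0⊕0⊕1⊕1⊕1⊕0⊕0 = 0
s8 (pos 8,9,10,11,12,13,14,15): 1⊕1⊕1⊕1⊕1⊕1⊕0⊕0 = 0
Syndrome s8…s1 = 0001 → error at position 1.
Flip position 1: 001100111111100 → 101100111111100
Read data bits from positions 3,5,6,7,9,10,11,12,13,14,15: 10011111100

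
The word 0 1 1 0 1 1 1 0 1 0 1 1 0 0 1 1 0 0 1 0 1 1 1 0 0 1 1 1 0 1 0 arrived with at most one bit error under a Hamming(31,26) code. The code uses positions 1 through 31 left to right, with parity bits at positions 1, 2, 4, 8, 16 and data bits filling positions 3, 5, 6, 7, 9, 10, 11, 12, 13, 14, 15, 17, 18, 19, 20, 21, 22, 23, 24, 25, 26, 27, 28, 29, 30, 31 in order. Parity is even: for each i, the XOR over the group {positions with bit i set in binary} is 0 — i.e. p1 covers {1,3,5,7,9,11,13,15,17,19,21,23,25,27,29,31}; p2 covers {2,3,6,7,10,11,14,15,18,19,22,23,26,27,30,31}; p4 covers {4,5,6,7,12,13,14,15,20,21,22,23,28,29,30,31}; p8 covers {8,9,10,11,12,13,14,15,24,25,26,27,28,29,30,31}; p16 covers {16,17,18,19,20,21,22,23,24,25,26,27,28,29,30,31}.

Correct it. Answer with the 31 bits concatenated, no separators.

0110111010110010001011100111010

s1 (pos 1,3,5,7,9,11,13,15,17,19,21,23,25,27,29,31): 0⊕1⊕1⊕1⊕1⊕1⊕0⊕1⊕0⊕1⊕1⊕1⊕0⊕1⊕0⊕0 = 0
s2 (pos 2,3,6,7,10,11,14,15,18,19,22,23,26,27,30,31): 1⊕1⊕1⊕1⊕0⊕1⊕0⊕1⊕0⊕1⊕1⊕1⊕1⊕1⊕1⊕0 = 0
s4 (pos 4,5,6,7,12,13,14,15,20,21,22,23,28,29,30,31): 0⊕1⊕1⊕1⊕1⊕0⊕0⊕1⊕0⊕1⊕1⊕1⊕1⊕0⊕1⊕0 = 0
s8 (pos 8,9,10,11,12,13,14,15,24,25,26,27,28,29,30,31): 0⊕1⊕0⊕1⊕1⊕0⊕0⊕1⊕0⊕0⊕1⊕1⊕1⊕0⊕1⊕0 = 0
s16 (pos 16,17,18,19,20,21,22,23,24,25,26,27,28,29,30,31): 1⊕0⊕0⊕1⊕0⊕1⊕1⊕1⊕0⊕0⊕1⊕1⊕1⊕0⊕1⊕0 = 1
Syndrome s16…s1 = 10000 → error at position 16.
Flip position 16: 0110111010110011001011100111010 → 0110111010110010001011100111010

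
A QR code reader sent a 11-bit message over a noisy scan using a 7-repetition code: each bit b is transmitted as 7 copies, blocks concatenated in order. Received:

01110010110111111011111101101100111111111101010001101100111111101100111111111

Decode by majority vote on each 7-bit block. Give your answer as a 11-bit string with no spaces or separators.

11111101111

Block 1 (0111001): 4 ones → 1
Block 2 (0110111): 5 ones → 1
Block 3 (1110111): 6 ones → 1
Block 4 (1110110): 5 ones → 1
Block 5 (1100111): 5 ones → 1
Block 6 (1111111): 7 ones → 1
Block 7 (0101000): 2 ones → 0
Block 8 (1101100): 4 ones → 1
Block 9 (1111111): 7 ones → 1
Block 10 (0110011): 4 ones → 1
Block 11 (1111111): 7 ones → 1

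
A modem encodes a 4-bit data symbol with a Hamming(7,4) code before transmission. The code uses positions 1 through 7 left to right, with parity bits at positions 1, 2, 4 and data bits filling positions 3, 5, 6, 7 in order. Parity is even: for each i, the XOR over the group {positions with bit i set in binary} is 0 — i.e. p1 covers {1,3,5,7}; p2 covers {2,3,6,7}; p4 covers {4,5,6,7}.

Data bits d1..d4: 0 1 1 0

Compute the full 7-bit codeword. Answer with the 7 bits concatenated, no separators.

1100110

Place data at non-parity positions: p1 p2 0 p4 1 1 0
p1 (pos 1,3,5,7): XOR of data positions = 0⊕1⊕0 = 1
p2 (pos 2,3,6,7): XOR of data positions = 0⊕1⊕0 = 1
p4 (pos 4,5,6,7): XOR of data positions = 1⊕1⊕0 = 0
Codeword: 1100110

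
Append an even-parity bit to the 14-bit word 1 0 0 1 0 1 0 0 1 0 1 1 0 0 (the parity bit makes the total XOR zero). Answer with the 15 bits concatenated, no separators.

100101001011000

XOR of the 14 data bits: 1⊕0⊕0⊕1⊕0⊕1⊕0⊕0⊕1⊕0⊕1⊕1⊕0⊕0 = 0
Parity bit = 0 (so all 15 bits XOR to 0).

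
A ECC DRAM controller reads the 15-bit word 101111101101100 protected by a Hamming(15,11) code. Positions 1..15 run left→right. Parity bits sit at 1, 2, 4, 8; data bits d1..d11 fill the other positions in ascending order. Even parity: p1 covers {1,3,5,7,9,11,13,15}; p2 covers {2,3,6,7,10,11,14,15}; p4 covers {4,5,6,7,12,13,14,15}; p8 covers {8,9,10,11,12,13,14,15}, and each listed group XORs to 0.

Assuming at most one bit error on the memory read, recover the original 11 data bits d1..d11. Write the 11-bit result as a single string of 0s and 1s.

s1 (pos 1,3,5,7,9,11,13,15): 1⊕1⊕1⊕1⊕1⊕0⊕1⊕0 = 0
s2 (pos 2,3,6,7,10,11,14,15): 0⊕1⊕1⊕1⊕1⊕0⊕0⊕0 = 0
s4 (pos 4,5,6,7,12,13,14,15): 1⊕1⊕1⊕1⊕1⊕1⊕0⊕0 = 0
s8 (pos 8,9,10,11,12,13,14,15): 0⊕1⊕1⊕0⊕1⊕1⊕0⊕0 = 0
Syndrome s8…s1 = 0000 → no error.
Read data bits from positions 3,5,6,7,9,10,11,12,13,14,15: 11111101100

11111101100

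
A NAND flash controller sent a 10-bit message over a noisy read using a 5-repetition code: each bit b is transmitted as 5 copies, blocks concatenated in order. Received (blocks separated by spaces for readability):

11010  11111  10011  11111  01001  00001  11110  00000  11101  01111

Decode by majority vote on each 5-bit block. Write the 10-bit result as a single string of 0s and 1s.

1111001011

Block 1 (11010): 3 ones → 1
Block 2 (11111): 5 ones → 1
Block 3 (10011): 3 ones → 1
Block 4 (11111): 5 ones → 1
Block 5 (01001): 2 ones → 0
Block 6 (00001): 1 one → 0
Block 7 (11110): 4 ones → 1
Block 8 (00000): 0 ones → 0
Block 9 (11101): 4 ones → 1
Block 10 (01111): 4 ones → 1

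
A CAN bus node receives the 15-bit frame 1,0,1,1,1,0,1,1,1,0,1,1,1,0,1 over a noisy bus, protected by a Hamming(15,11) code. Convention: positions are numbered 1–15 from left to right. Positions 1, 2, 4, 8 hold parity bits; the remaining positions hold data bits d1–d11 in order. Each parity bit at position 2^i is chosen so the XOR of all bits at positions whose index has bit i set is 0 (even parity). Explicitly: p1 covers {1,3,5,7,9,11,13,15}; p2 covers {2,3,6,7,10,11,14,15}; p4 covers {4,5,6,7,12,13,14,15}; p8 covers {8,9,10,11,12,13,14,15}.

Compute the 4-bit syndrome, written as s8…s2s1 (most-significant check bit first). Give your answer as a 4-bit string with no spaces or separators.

0000

s1 (pos 1,3,5,7,9,11,13,15): 1⊕1⊕1⊕1⊕1⊕1⊕1⊕1 = 0
s2 (pos 2,3,6,7,10,11,14,15): 0⊕1⊕0⊕1⊕0⊕1⊕0⊕1 = 0
s4 (pos 4,5,6,7,12,13,14,15): 1⊕1⊕0⊕1⊕1⊕1⊕0⊕1 = 0
s8 (pos 8,9,10,11,12,13,14,15): 1⊕1⊕0⊕1⊕1⊕1⊕0⊕1 = 0
Syndrome s8…s1 = 0000 → no error.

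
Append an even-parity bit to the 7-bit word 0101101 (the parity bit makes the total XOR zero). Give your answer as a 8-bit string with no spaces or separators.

01011010

XOR of the 7 data bits: 0⊕1⊕0⊕1⊕1⊕0⊕1 = 0
Parity bit = 0 (so all 8 bits XOR to 0).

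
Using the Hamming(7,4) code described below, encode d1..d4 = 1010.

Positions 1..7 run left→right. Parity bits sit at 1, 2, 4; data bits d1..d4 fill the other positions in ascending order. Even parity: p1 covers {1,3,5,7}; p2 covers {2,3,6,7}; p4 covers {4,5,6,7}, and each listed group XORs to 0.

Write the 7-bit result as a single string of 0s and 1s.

1011010

Place data at non-parity positions: p1 p2 1 p4 0 1 0
p1 (pos 1,3,5,7): XOR of data positions = 1⊕0⊕0 = 1
p2 (pos 2,3,6,7): XOR of data positions = 1⊕1⊕0 = 0
p4 (pos 4,5,6,7): XOR of data positions = 0⊕1⊕0 = 1
Codeword: 1011010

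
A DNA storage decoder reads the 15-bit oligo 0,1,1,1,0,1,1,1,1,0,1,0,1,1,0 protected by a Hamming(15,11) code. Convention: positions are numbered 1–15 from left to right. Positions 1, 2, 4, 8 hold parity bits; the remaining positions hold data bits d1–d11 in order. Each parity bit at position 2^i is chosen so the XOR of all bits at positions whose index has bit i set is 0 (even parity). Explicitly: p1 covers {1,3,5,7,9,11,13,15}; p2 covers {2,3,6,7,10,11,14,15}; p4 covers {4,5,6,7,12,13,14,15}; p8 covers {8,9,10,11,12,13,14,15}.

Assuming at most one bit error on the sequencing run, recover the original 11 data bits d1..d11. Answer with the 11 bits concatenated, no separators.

s1 (pos 1,3,5,7,9,11,13,15): 0⊕1⊕0⊕1⊕1⊕1⊕1⊕0 = 1
s2 (pos 2,3,6,7,10,11,14,15): 1⊕1⊕1⊕1⊕0⊕1⊕1⊕0 = 0
s4 (pos 4,5,6,7,12,13,14,15): 1⊕0⊕1⊕1⊕0⊕1⊕1⊕0 = 1
s8 (pos 8,9,10,11,12,13,14,15): 1⊕1⊕0⊕1⊕0⊕1⊕1⊕0 = 1
Syndrome s8…s1 = 1101 → error at position 13.
Flip position 13: 011101111010110 → 011101111010010
Read data bits from positions 3,5,6,7,9,10,11,12,13,14,15: 10111010010

10111010010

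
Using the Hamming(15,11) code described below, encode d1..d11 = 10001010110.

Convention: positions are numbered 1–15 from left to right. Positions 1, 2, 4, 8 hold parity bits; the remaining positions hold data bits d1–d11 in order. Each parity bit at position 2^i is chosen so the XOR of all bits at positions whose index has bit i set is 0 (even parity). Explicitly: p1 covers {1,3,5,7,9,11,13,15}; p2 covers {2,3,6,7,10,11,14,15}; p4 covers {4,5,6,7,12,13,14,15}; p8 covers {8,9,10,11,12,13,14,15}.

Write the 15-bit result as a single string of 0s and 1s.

011000001010110

Place data at non-parity positions: p1 p2 1 p4 0 0 0 p8 1 0 1 0 1 1 0
p1 (pos 1,3,5,7,9,11,13,15): XOR of data positions = 1⊕0⊕0⊕1⊕1⊕1⊕0 = 0
p2 (pos 2,3,6,7,10,11,14,15): XOR of data positions = 1⊕0⊕0⊕0⊕1⊕1⊕0 = 1
p4 (pos 4,5,6,7,12,13,14,15): XOR of data positions = 0⊕0⊕0⊕0⊕1⊕1⊕0 = 0
p8 (pos 8,9,10,11,12,13,14,15): XOR of data positions = 1⊕0⊕1⊕0⊕1⊕1⊕0 = 0
Codeword: 011000001010110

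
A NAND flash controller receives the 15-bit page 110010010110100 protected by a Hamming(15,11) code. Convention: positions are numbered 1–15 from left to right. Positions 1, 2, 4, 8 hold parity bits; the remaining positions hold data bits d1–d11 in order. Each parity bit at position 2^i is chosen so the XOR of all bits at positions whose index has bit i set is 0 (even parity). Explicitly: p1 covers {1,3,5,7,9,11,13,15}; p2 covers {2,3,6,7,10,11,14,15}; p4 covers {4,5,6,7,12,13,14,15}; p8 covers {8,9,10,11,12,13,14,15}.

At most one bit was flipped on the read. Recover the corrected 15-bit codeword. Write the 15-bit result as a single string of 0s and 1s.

100010010110100

s1 (pos 1,3,5,7,9,11,13,15): 1⊕0⊕1⊕0⊕0⊕1⊕1⊕0 = 0
s2 (pos 2,3,6,7,10,11,14,15): 1⊕0⊕0⊕0⊕1⊕1⊕0⊕0 = 1
s4 (pos 4,5,6,7,12,13,14,15): 0⊕1⊕0⊕0⊕0⊕1⊕0⊕0 = 0
s8 (pos 8,9,10,11,12,13,14,15): 1⊕0⊕1⊕1⊕0⊕1⊕0⊕0 = 0
Syndrome s8…s1 = 0010 → error at position 2.
Flip position 2: 110010010110100 → 100010010110100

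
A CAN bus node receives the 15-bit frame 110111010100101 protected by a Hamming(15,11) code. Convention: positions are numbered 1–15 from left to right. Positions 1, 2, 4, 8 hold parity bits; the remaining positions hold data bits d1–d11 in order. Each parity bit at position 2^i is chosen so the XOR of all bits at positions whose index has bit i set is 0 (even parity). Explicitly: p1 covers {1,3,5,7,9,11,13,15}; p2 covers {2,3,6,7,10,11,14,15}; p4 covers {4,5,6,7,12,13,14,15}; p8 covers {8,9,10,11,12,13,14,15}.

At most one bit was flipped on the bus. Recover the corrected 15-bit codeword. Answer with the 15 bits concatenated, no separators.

s1 (pos 1,3,5,7,9,11,13,15): 1⊕0⊕1⊕0⊕0⊕0⊕1⊕1 = 0
s2 (pos 2,3,6,7,10,11,14,15): 1⊕0⊕1⊕0⊕1⊕0⊕0⊕1 = 0
s4 (pos 4,5,6,7,12,13,14,15): 1⊕1⊕1⊕0⊕0⊕1⊕0⊕1 = 1
s8 (pos 8,9,10,11,12,13,14,15): 1⊕0⊕1⊕0⊕0⊕1⊕0⊕1 = 0
Syndrome s8…s1 = 0100 → error at position 4.
Flip position 4: 110111010100101 → 110011010100101

110011010100101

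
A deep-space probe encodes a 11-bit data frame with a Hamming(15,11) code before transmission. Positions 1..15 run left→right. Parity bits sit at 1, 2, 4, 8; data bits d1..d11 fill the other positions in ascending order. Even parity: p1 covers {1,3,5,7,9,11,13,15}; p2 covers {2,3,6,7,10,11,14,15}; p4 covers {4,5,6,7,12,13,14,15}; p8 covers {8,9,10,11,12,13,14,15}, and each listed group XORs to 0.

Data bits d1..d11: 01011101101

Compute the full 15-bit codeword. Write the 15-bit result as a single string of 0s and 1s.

Place data at non-parity positions: p1 p2 0 p4 1 0 1 p8 1 1 0 1 1 0 1
p1 (pos 1,3,5,7,9,11,13,15): XOR of data positions = 0⊕1⊕1⊕1⊕0⊕1⊕1 = 1
p2 (pos 2,3,6,7,10,11,14,15): XOR of data positions = 0⊕0⊕1⊕1⊕0⊕0⊕1 = 1
p4 (pos 4,5,6,7,12,13,14,15): XOR of data positions = 1⊕0⊕1⊕1⊕1⊕0⊕1 = 1
p8 (pos 8,9,10,11,12,13,14,15): XOR of data positions = 1⊕1⊕0⊕1⊕1⊕0⊕1 = 1
Codeword: 110110111101101

110110111101101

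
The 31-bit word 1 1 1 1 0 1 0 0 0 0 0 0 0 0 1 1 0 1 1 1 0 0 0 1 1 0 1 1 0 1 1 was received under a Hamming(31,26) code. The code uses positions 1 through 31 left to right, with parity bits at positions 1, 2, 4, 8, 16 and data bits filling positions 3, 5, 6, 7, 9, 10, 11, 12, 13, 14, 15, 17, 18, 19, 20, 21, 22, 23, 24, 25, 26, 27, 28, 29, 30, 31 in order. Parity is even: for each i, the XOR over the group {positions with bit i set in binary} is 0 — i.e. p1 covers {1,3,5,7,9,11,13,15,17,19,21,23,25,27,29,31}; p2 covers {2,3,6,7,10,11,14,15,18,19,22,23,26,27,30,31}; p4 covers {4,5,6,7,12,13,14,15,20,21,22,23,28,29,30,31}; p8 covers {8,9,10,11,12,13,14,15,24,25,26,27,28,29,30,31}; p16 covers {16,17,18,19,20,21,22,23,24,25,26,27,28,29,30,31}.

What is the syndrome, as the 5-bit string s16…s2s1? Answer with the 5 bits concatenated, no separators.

01111

s1 (pos 1,3,5,7,9,11,13,15,17,19,21,23,25,27,29,31): 1⊕1⊕0⊕0⊕0⊕0⊕0⊕1⊕0⊕1⊕0⊕0⊕1⊕1⊕0⊕1 = 1
s2 (pos 2,3,6,7,10,11,14,15,18,19,22,23,26,27,30,31): 1⊕1⊕1⊕0⊕0⊕0⊕0⊕1⊕1⊕1⊕0⊕0⊕0⊕1⊕1⊕1 = 1
s4 (pos 4,5,6,7,12,13,14,15,20,21,22,23,28,29,30,31): 1⊕0⊕1⊕0⊕0⊕0⊕0⊕1⊕1⊕0⊕0⊕0⊕1⊕0⊕1⊕1 = 1
s8 (pos 8,9,10,11,12,13,14,15,24,25,26,27,28,29,30,31): 0⊕0⊕0⊕0⊕0⊕0⊕0⊕1⊕1⊕1⊕0⊕1⊕1⊕0⊕1⊕1 = 1
s16 (pos 16,17,18,19,20,21,22,23,24,25,26,27,28,29,30,31): 1⊕0⊕1⊕1⊕1⊕0⊕0⊕0⊕1⊕1⊕0⊕1⊕1⊕0⊕1⊕1 = 0
Syndrome s16…s1 = 01111 → error at position 15.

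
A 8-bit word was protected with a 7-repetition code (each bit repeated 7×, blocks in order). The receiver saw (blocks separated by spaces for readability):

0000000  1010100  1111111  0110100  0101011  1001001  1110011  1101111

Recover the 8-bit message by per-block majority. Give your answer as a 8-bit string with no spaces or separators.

00101011

Block 1 (0000000): 0 ones → 0
Block 2 (1010100): 3 ones → 0
Block 3 (1111111): 7 ones → 1
Block 4 (0110100): 3 ones → 0
Block 5 (0101011): 4 ones → 1
Block 6 (1001001): 3 ones → 0
Block 7 (1110011): 5 ones → 1
Block 8 (1101111): 6 ones → 1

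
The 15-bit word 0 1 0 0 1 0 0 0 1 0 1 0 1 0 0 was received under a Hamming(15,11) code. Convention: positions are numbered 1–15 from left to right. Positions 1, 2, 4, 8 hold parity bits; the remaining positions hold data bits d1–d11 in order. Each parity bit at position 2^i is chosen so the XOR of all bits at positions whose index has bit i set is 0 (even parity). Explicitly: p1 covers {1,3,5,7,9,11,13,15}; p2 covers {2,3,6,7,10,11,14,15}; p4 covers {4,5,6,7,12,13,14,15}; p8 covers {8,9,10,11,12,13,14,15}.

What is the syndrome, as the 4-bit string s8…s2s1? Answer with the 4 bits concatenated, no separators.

1000

s1 (pos 1,3,5,7,9,11,13,15): 0⊕0⊕1⊕0⊕1⊕1⊕1⊕0 = 0
s2 (pos 2,3,6,7,10,11,14,15): 1⊕0⊕0⊕0⊕0⊕1⊕0⊕0 = 0
s4 (pos 4,5,6,7,12,13,14,15): 0⊕1⊕0⊕0⊕0⊕1⊕0⊕0 = 0
s8 (pos 8,9,10,11,12,13,14,15): 0⊕1⊕0⊕1⊕0⊕1⊕0⊕0 = 1
Syndrome s8…s1 = 1000 → error at position 8.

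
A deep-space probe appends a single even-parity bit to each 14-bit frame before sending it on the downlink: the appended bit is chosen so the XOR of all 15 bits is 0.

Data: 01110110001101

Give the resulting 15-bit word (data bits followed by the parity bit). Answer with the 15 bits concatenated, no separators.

011101100011010

XOR of the 14 data bits: 0⊕1⊕1⊕1⊕0⊕1⊕1⊕0⊕0⊕0⊕1⊕1⊕0⊕1 = 0
Parity bit = 0 (so all 15 bits XOR to 0).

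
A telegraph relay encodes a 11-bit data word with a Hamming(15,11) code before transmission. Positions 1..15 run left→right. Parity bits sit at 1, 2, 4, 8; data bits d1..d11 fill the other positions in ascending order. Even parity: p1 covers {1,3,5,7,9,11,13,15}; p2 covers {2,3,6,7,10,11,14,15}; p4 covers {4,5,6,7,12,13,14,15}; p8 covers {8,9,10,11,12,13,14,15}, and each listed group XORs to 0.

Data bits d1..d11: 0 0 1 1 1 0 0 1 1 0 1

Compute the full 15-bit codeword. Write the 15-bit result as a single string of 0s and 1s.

Place data at non-parity positions: p1 p2 0 p4 0 1 1 p8 1 0 0 1 1 0 1
p1 (pos 1,3,5,7,9,11,13,15): XOR of data positions = 0⊕0⊕1⊕1⊕0⊕1⊕1 = 0
p2 (pos 2,3,6,7,10,11,14,15): XOR of data positions = 0⊕1⊕1⊕0⊕0⊕0⊕1 = 1
p4 (pos 4,5,6,7,12,13,14,15): XOR of data positions = 0⊕1⊕1⊕1⊕1⊕0⊕1 = 1
p8 (pos 8,9,10,11,12,13,14,15): XOR of data positions = 1⊕0⊕0⊕1⊕1⊕0⊕1 = 0
Codeword: 010101101001101

010101101001101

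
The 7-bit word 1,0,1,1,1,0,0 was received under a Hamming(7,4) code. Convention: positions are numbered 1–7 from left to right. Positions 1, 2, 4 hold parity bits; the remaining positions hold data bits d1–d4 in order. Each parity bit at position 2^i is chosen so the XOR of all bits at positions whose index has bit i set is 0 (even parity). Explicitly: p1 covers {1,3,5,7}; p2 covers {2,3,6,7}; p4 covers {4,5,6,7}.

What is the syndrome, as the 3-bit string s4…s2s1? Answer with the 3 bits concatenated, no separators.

s1 (pos 1,3,5,7): 1⊕1⊕1⊕0 = 1
s2 (pos 2,3,6,7): 0⊕1⊕0⊕0 = 1
s4 (pos 4,5,6,7): 1⊕1⊕0⊕0 = 0
Syndrome s4…s1 = 011 → error at position 3.

011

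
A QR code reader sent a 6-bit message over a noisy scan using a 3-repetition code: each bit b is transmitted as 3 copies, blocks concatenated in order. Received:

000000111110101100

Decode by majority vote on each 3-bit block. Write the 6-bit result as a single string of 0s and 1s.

001110

Block 1 (000): 0 ones → 0
Block 2 (000): 0 ones → 0
Block 3 (111): 3 ones → 1
Block 4 (110): 2 ones → 1
Block 5 (101): 2 ones → 1
Block 6 (100): 1 one → 0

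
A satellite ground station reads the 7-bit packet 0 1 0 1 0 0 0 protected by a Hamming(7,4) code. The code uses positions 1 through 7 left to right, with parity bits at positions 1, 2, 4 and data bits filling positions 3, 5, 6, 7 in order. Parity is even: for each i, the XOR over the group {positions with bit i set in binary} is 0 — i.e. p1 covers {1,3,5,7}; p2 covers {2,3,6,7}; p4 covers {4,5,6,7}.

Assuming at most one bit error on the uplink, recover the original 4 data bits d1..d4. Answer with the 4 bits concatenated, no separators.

0010

s1 (pos 1,3,5,7): 0⊕0⊕0⊕0 = 0
s2 (pos 2,3,6,7): 1⊕0⊕0⊕0 = 1
s4 (pos 4,5,6,7): 1⊕0⊕0⊕0 = 1
Syndrome s4…s1 = 110 → error at position 6.
Flip position 6: 0101000 → 0101010
Read data bits from positions 3,5,6,7: 0010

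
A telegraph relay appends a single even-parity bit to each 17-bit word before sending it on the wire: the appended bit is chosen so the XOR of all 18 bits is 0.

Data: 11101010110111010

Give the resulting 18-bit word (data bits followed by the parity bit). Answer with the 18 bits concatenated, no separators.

111010101101110101

XOR of the 17 data bits: 1⊕1⊕1⊕0⊕1⊕0⊕1⊕0⊕1⊕1⊕0⊕1⊕1⊕1⊕0⊕1⊕0 = 1
Parity bit = 1 (so all 18 bits XOR to 0).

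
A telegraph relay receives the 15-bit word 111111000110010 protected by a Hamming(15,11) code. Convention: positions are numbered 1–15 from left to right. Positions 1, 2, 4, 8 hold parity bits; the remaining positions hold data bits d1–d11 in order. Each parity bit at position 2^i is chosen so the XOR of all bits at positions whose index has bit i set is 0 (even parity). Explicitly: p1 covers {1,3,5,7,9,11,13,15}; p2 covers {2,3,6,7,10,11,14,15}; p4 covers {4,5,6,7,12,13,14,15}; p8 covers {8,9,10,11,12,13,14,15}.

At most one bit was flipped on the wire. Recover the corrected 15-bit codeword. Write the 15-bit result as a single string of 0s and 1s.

111111010110010

s1 (pos 1,3,5,7,9,11,13,15): 1⊕1⊕1⊕0⊕0⊕1⊕0⊕0 = 0
s2 (pos 2,3,6,7,10,11,14,15): 1⊕1⊕1⊕0⊕1⊕1⊕1⊕0 = 0
s4 (pos 4,5,6,7,12,13,14,15): 1⊕1⊕1⊕0⊕0⊕0⊕1⊕0 = 0
s8 (pos 8,9,10,11,12,13,14,15): 0⊕0⊕1⊕1⊕0⊕0⊕1⊕0 = 1
Syndrome s8…s1 = 1000 → error at position 8.
Flip position 8: 111111000110010 → 111111010110010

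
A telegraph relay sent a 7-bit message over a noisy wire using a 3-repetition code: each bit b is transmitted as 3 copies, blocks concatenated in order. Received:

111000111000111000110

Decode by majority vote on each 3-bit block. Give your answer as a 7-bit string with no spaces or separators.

Block 1 (111): 3 ones → 1
Block 2 (000): 0 ones → 0
Block 3 (111): 3 ones → 1
Block 4 (000): 0 ones → 0
Block 5 (111): 3 ones → 1
Block 6 (000): 0 ones → 0
Block 7 (110): 2 ones → 1

1010101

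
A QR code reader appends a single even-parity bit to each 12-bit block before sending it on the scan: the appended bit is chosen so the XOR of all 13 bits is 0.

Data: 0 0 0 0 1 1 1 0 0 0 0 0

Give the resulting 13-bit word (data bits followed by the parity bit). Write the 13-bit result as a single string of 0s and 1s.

0000111000001

XOR of the 12 data bits: 0⊕0⊕0⊕0⊕1⊕1⊕1⊕0⊕0⊕0⊕0⊕0 = 1
Parity bit = 1 (so all 13 bits XOR to 0).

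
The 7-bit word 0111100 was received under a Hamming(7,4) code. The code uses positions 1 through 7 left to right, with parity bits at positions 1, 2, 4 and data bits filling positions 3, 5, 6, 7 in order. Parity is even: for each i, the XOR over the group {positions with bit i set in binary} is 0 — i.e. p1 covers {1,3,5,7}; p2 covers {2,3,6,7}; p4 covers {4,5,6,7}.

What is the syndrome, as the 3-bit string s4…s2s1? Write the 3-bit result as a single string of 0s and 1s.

000

s1 (pos 1,3,5,7): 0⊕1⊕1⊕0 = 0
s2 (pos 2,3,6,7): 1⊕1⊕0⊕0 = 0
s4 (pos 4,5,6,7): 1⊕1⊕0⊕0 = 0
Syndrome s4…s1 = 000 → no error.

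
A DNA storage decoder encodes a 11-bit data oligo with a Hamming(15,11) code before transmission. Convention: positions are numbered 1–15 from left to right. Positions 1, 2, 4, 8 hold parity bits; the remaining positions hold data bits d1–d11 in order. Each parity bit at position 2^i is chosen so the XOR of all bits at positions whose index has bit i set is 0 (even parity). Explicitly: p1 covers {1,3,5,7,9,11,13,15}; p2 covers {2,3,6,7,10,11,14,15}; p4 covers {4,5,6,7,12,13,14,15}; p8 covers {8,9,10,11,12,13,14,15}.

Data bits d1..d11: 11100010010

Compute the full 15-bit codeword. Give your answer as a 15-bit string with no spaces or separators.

Place data at non-parity positions: p1 p2 1 p4 1 1 0 p8 0 0 1 0 0 1 0
p1 (pos 1,3,5,7,9,11,13,15): XOR of data positions = 1⊕1⊕0⊕0⊕1⊕0⊕0 = 1
p2 (pos 2,3,6,7,10,11,14,15): XOR of data positions = 1⊕1⊕0⊕0⊕1⊕1⊕0 = 0
p4 (pos 4,5,6,7,12,13,14,15): XOR of data positions = 1⊕1⊕0⊕0⊕0⊕1⊕0 = 1
p8 (pos 8,9,10,11,12,13,14,15): XOR of data positions = 0⊕0⊕1⊕0⊕0⊕1⊕0 = 0
Codeword: 101111000010010

101111000010010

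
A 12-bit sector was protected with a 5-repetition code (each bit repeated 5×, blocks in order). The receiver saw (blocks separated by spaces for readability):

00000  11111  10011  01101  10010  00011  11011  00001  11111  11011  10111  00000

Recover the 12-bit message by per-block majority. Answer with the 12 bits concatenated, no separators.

011100101110

Block 1 (00000): 0 ones → 0
Block 2 (11111): 5 ones → 1
Block 3 (10011): 3 ones → 1
Block 4 (01101): 3 ones → 1
Block 5 (10010): 2 ones → 0
Block 6 (00011): 2 ones → 0
Block 7 (11011): 4 ones → 1
Block 8 (00001): 1 one → 0
Block 9 (11111): 5 ones → 1
Block 10 (11011): 4 ones → 1
Block 11 (10111): 4 ones → 1
Block 12 (00000): 0 ones → 0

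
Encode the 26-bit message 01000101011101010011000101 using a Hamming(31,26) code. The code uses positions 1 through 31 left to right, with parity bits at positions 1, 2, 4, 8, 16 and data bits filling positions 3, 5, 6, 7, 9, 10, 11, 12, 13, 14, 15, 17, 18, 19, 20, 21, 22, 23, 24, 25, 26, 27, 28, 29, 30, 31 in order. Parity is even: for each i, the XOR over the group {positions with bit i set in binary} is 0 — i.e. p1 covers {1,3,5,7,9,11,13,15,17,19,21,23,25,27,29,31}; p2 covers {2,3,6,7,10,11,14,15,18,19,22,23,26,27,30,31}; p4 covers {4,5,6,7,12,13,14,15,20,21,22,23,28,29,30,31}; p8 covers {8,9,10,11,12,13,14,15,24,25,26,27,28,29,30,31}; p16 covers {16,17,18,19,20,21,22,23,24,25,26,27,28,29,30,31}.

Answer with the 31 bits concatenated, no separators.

0101100001010111101010011000101

Place data at non-parity positions: p1 p2 0 p4 1 0 0 p8 0 1 0 1 0 1 1 p16 1 0 1 0 1 0 0 1 1 0 0 0 1 0 1
p1 (pos 1,3,5,7,9,11,13,15,17,19,21,23,25,27,29,31): XOR of data positions = 0⊕1⊕0⊕0⊕0⊕0⊕1⊕1⊕1⊕1⊕0⊕1⊕0⊕1⊕1 = 0
p2 (pos 2,3,6,7,10,11,14,15,18,19,22,23,26,27,30,31): XOR of data positions = 0⊕0⊕0⊕1⊕0⊕1⊕1⊕0⊕1⊕0⊕0⊕0⊕0⊕0⊕1 = 1
p4 (pos 4,5,6,7,12,13,14,15,20,21,22,23,28,29,30,31): XOR of data positions = 1⊕0⊕0⊕1⊕0⊕1⊕1⊕0⊕1⊕0⊕0⊕0⊕1⊕0⊕1 = 1
p8 (pos 8,9,10,11,12,13,14,15,24,25,26,27,28,29,30,31): XOR of data positions = 0⊕1⊕0⊕1⊕0⊕1⊕1⊕1⊕1⊕0⊕0⊕0⊕1⊕0⊕1 = 0
p16 (pos 16,17,18,19,20,21,22,23,24,25,26,27,28,29,30,31): XOR of data positions = 1⊕0⊕1⊕0⊕1⊕0⊕0⊕1⊕1⊕0⊕0⊕0⊕1⊕0⊕1 = 1
Codeword: 0101100001010111101010011000101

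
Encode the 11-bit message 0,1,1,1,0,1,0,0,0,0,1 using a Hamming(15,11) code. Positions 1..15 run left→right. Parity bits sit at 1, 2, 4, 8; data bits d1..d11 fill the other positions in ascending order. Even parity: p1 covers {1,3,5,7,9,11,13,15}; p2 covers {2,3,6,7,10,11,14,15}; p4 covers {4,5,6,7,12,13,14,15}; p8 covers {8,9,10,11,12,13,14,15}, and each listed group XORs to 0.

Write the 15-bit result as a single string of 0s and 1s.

100011100100001

Place data at non-parity positions: p1 p2 0 p4 1 1 1 p8 0 1 0 0 0 0 1
p1 (pos 1,3,5,7,9,11,13,15): XOR of data positions = 0⊕1⊕1⊕0⊕0⊕0⊕1 = 1
p2 (pos 2,3,6,7,10,11,14,15): XOR of data positions = 0⊕1⊕1⊕1⊕0⊕0⊕1 = 0
p4 (pos 4,5,6,7,12,13,14,15): XOR of data positions = 1⊕1⊕1⊕0⊕0⊕0⊕1 = 0
p8 (pos 8,9,10,11,12,13,14,15): XOR of data positions = 0⊕1⊕0⊕0⊕0⊕0⊕1 = 0
Codeword: 100011100100001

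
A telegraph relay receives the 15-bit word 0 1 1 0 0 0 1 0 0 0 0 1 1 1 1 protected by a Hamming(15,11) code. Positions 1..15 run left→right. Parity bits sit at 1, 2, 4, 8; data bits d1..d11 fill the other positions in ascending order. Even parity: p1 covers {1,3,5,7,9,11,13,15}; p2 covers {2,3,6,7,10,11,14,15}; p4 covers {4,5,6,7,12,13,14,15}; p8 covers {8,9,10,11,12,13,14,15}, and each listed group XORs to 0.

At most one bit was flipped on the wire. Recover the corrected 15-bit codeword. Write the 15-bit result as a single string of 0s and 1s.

s1 (pos 1,3,5,7,9,11,13,15): 0⊕1⊕0⊕1⊕0⊕0⊕1⊕1 = 0
s2 (pos 2,3,6,7,10,11,14,15): 1⊕1⊕0⊕1⊕0⊕0⊕1⊕1 = 1
s4 (pos 4,5,6,7,12,13,14,15): 0⊕0⊕0⊕1⊕1⊕1⊕1⊕1 = 1
s8 (pos 8,9,10,11,12,13,14,15): 0⊕0⊕0⊕0⊕1⊕1⊕1⊕1 = 0
Syndrome s8…s1 = 0110 → error at position 6.
Flip position 6: 011000100001111 → 011001100001111

011001100001111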